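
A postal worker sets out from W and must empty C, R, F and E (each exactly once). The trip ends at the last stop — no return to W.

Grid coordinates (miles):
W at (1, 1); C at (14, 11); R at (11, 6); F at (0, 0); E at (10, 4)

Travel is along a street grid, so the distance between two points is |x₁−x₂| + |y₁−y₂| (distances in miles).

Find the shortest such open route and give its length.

There are 4! = 24 possible orderings.
W - C - R - F - E: 23+8+17+14 = 62
W - C - R - E - F: 23+8+3+14 = 48
W - C - F - R - E: 23+25+17+3 = 68
W - C - F - E - R: 23+25+14+3 = 65
W - C - E - R - F: 23+11+3+17 = 54
W - C - E - F - R: 23+11+14+17 = 65
W - R - C - F - E: 15+8+25+14 = 62
W - R - C - E - F: 15+8+11+14 = 48
W - R - F - C - E: 15+17+25+11 = 68
W - R - F - E - C: 15+17+14+11 = 57
W - R - E - C - F: 15+3+11+25 = 54
W - R - E - F - C: 15+3+14+25 = 57
W - F - C - R - E: 2+25+8+3 = 38
W - F - C - E - R: 2+25+11+3 = 41
… (10 more)
W - F - E - R - C: 2+14+3+8 = 27  ← best
The minimum is 27.
One shortest path: W → F → E → R → C.

Minimum one-way distance = 27 miles.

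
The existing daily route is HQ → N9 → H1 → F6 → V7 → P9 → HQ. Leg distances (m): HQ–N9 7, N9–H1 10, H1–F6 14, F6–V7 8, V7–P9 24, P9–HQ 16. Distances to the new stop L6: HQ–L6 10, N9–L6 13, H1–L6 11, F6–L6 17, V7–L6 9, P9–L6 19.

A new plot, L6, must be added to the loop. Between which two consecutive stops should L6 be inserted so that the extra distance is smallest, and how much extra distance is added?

Minimum extra distance: 4 m, inserting L6 between V7 and P9.

Insertion cost between consecutive stops i–j is d(i,L6) + d(L6,j) − d(i,j):
  between HQ and N9: 10 + 13 − 7 = 16
  between N9 and H1: 13 + 11 − 10 = 14
  between H1 and F6: 11 + 17 − 14 = 14
  between F6 and V7: 17 + 9 − 8 = 18
  between V7 and P9: 9 + 19 − 24 = 4
  between P9 and HQ: 19 + 10 − 16 = 13
Cheapest insertion is between V7 and P9, adding 4.
New total = 79 + 4 = 83.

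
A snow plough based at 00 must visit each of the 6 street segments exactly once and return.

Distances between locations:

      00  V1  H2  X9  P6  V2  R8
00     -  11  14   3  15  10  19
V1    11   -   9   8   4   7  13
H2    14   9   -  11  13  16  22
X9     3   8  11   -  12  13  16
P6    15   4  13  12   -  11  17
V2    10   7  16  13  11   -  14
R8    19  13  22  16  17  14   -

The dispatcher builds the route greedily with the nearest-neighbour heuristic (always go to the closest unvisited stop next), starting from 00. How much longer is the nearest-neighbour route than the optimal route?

From 00: X9=3, V2=10, V1=11, H2=14, P6=15, R8=19 → choose X9 (3).
From X9: V1=8, H2=11, P6=12, V2=13, R8=16 → choose V1 (8).
From V1: P6=4, V2=7, H2=9, R8=13 → choose P6 (4).
From P6: V2=11, H2=13, R8=17 → choose V2 (11).
From V2: R8=14, H2=16 → choose R8 (14).
From R8: H2=22 → choose H2 (22).
NN route 00 → X9 → V1 → P6 → V2 → R8 → H2 → 00 costs 76.
Optimal: 00 → X9 → H2 → V1 → P6 → R8 → V2 → 00 costs 68 (by enumerating all 360 distinct tours).
Excess = 76 − 68 = 8.

The nearest-neighbour route is 8 longer than optimal.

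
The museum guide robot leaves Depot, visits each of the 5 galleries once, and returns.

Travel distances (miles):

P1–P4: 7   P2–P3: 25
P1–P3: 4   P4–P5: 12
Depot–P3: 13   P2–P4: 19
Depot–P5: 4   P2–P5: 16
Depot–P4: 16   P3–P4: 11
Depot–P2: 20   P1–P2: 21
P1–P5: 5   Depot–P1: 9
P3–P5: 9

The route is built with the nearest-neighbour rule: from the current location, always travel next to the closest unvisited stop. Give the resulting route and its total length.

Total distance 63 miles via the nearest-neighbour route Depot → P5 → P1 → P3 → P4 → P2 → Depot.

From Depot: distances to unvisited — P5=4, P1=9, P3=13, P4=16, P2=20. Nearest is P5 (4).
From P5: distances to unvisited — P1=5, P3=9, P4=12, P2=16. Nearest is P1 (5).
From P1: distances to unvisited — P3=4, P4=7, P2=21. Nearest is P3 (4).
From P3: distances to unvisited — P4=11, P2=25. Nearest is P4 (11).
From P4: distances to unvisited — P2=19. Nearest is P2 (19).
Return P2→Depot: 20.
Total = 4 + 5 + 4 + 11 + 19 + 20 = 63.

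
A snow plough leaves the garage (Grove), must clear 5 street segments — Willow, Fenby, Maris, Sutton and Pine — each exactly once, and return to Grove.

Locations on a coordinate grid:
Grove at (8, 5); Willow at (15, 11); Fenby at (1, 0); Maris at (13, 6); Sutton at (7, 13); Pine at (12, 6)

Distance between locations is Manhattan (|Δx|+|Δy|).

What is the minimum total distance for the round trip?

Grove - Willow - Fenby - Maris - Sutton - Pine - Grove: 13+25+18+13+12+5 = 86
Grove - Willow - Fenby - Maris - Pine - Sutton - Grove: 13+25+18+1+12+9 = 78
Grove - Willow - Fenby - Sutton - Maris - Pine - Grove: 13+25+19+13+1+5 = 76
Grove - Willow - Fenby - Sutton - Pine - Maris - Grove: 13+25+19+12+1+6 = 76
Grove - Willow - Fenby - Pine - Maris - Sutton - Grove: 13+25+17+1+13+9 = 78
Grove - Willow - Fenby - Pine - Sutton - Maris - Grove: 13+25+17+12+13+6 = 86
Grove - Willow - Maris - Fenby - Sutton - Pine - Grove: 13+7+18+19+12+5 = 74
Grove - Willow - Maris - Fenby - Pine - Sutton - Grove: 13+7+18+17+12+9 = 76
Grove - Willow - Maris - Sutton - Fenby - Pine - Grove: 13+7+13+19+17+5 = 74
Grove - Willow - Maris - Sutton - Pine - Fenby - Grove: 13+7+13+12+17+12 = 74
Grove - Willow - Maris - Pine - Fenby - Sutton - Grove: 13+7+1+17+19+9 = 66
Grove - Willow - Maris - Pine - Sutton - Fenby - Grove: 13+7+1+12+19+12 = 64
Grove - Willow - Sutton - Fenby - Maris - Pine - Grove: 13+10+19+18+1+5 = 66
Grove - Willow - Sutton - Fenby - Pine - Maris - Grove: 13+10+19+17+1+6 = 66
… (46 more)
Grove - Fenby - Sutton - Willow - Maris - Pine - Grove: 12+19+10+7+1+5 = 54  ← best
The minimum is 54.
One optimal route: Grove → Fenby → Sutton → Willow → Maris → Pine → Grove (or its reverse).

Minimum total distance: 54.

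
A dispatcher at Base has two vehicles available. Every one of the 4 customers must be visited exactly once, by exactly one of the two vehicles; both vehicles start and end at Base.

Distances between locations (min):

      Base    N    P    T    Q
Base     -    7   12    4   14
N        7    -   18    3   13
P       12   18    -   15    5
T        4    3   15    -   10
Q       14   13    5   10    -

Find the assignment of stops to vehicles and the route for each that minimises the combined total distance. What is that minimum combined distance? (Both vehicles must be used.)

Minimum combined distance: 45 min.

Check every non-empty split of the stops between the two vehicles; for each half take its own optimal tour:
  {N} + {P, T, Q}: 14 + 31 = 45
  {P} + {N, T, Q}: 24 + 34 = 58
  {N, P} + {T, Q}: 37 + 28 = 65
  {T} + {N, P, Q}: 8 + 37 = 45
  {N, T} + {P, Q}: 14 + 31 = 45
  {P, T} + {N, Q}: 31 + 34 = 65
  … (7 splits in total)
Best: vehicle 1 Base → N → Base = 14; vehicle 2 Base → P → Q → T → Base = 31; combined 45.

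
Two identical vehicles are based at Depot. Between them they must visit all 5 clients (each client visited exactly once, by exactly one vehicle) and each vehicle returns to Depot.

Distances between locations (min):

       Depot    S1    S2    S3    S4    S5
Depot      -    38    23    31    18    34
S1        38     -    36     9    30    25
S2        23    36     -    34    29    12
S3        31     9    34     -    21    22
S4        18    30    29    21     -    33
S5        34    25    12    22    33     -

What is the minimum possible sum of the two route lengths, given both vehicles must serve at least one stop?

There are 2^4 − 1 = 15 ways to divide the 5 stops into two non-empty groups. For each, the best each vehicle can do is its own shortest tour through its group:
  {S1} + {S2, S3, S4, S5}: 76 + 96 = 172
  {S2} + {S1, S3, S4, S5}: 46 + 107 = 153
  {S1, S2} + {S3, S4, S5}: 97 + 95 = 192
  {S3} + {S1, S2, S4, S5}: 62 + 108 = 170
  {S1, S3} + {S2, S4, S5}: 78 + 86 = 164
  {S2, S3} + {S1, S4, S5}: 88 + 107 = 195
  … (15 splits in total)
  {S4} + {S1, S2, S3, S5}: 36 + 100 = 136  ← best
Best: vehicle 1 Depot → S4 → Depot = 36; vehicle 2 Depot → S2 → S5 → S1 → S3 → Depot = 100; combined 136.

Minimum combined distance: 136 min.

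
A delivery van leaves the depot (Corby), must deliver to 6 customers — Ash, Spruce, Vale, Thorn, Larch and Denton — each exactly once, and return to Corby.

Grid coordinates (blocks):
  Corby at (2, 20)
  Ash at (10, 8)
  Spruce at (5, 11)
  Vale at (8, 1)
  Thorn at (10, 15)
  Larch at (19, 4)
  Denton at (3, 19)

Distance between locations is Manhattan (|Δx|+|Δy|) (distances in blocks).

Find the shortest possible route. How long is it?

72 blocks — the shortest possible round trip.

There are 360 distinct closed tours to check (reversals are equivalent).
Corby-Ash-Spruce-Vale-Thorn-Larch-Denton-Corby: 20+8+13+16+20+31+2 = 110
Corby-Ash-Spruce-Vale-Thorn-Denton-Larch-Corby: 20+8+13+16+11+31+33 = 132
Corby-Ash-Spruce-Vale-Larch-Thorn-Denton-Corby: 20+8+13+14+20+11+2 = 88
Corby-Ash-Spruce-Vale-Larch-Denton-Thorn-Corby: 20+8+13+14+31+11+13 = 110
Corby-Ash-Spruce-Vale-Denton-Thorn-Larch-Corby: 20+8+13+23+11+20+33 = 128
Corby-Ash-Spruce-Vale-Denton-Larch-Thorn-Corby: 20+8+13+23+31+20+13 = 128
Corby-Ash-Spruce-Thorn-Vale-Larch-Denton-Corby: 20+8+9+16+14+31+2 = 100
Corby-Ash-Spruce-Thorn-Vale-Denton-Larch-Corby: 20+8+9+16+23+31+33 = 140
… (352 more)
Corby-Spruce-Vale-Larch-Ash-Thorn-Denton-Corby: 12+13+14+13+7+11+2 = 72  ← best
The minimum is 72.
One optimal route: Corby → Spruce → Vale → Larch → Ash → Thorn → Denton → Corby (or its reverse).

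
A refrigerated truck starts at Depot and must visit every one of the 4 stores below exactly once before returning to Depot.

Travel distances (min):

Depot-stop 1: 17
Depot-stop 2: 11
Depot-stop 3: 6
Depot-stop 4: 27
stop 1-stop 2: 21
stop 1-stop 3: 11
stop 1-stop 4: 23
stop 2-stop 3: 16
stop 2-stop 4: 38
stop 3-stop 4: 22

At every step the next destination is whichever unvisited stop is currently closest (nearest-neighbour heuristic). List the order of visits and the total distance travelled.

103 min along Depot → stop 3 → stop 1 → stop 2 → stop 4 → Depot.

At Depot the remaining stops are stop 3 6, stop 2 11, stop 1 17, stop 4 27; go to stop 3.
At stop 3 the remaining stops are stop 1 11, stop 2 16, stop 4 22; go to stop 1.
At stop 1 the remaining stops are stop 2 21, stop 4 23; go to stop 2.
At stop 2 the remaining stops are stop 4 38; go to stop 4.
Return stop 4→Depot: 27.
Total = 6 + 11 + 21 + 38 + 27 = 103.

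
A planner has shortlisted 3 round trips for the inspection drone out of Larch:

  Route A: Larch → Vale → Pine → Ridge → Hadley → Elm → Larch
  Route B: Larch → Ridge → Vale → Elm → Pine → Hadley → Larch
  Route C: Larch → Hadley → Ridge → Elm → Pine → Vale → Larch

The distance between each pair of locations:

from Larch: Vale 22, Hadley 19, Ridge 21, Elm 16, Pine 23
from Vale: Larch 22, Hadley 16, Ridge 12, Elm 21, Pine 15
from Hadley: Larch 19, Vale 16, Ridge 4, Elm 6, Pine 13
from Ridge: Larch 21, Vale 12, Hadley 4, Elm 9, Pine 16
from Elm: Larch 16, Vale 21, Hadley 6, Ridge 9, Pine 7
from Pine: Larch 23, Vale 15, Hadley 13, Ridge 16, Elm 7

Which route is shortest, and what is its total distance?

Route A: 22 + 15 + 16 + 4 + 6 + 16 = 79
Route B: 21 + 12 + 21 + 7 + 13 + 19 = 93
Route C: 19 + 4 + 9 + 7 + 15 + 22 = 76

Shortest is Route C, total 76.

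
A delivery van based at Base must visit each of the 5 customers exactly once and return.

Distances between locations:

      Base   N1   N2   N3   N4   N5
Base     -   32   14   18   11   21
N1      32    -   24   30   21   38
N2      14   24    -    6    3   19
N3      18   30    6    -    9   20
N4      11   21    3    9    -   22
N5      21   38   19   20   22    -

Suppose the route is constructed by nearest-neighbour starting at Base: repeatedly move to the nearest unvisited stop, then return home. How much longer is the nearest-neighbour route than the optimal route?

7 longer than the optimal tour.

Base: N4=11, N2=14, N3=18, N5=21, N1=32 ⇒ N4
N4: N2=3, N3=9, N1=21, N5=22 ⇒ N2
N2: N3=6, N5=19, N1=24 ⇒ N3
N3: N5=20, N1=30 ⇒ N5
N5: N1=38 ⇒ N1
NN route Base → N4 → N2 → N3 → N5 → N1 → Base costs 110.
Optimal: Base → N1 → N4 → N2 → N3 → N5 → Base costs 103 (by enumerating all 60 distinct tours).
Excess = 110 − 103 = 7.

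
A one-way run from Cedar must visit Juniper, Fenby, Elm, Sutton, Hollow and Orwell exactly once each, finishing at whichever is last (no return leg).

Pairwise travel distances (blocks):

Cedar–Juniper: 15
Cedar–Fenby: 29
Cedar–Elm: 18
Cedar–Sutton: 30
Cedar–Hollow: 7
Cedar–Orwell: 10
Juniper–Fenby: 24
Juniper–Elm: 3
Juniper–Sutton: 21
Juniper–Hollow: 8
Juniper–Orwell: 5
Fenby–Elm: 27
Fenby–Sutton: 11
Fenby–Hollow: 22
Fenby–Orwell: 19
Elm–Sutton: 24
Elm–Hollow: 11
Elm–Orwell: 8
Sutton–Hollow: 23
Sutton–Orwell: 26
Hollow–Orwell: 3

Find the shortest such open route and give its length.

53 blocks — the minimum one-way total.

There are 6! = 720 possible orderings.
Cedar→Juniper→Fenby→Elm→Sutton→Hollow→Orwell: 15+24+27+24+23+3 = 116
Cedar→Juniper→Fenby→Elm→Sutton→Orwell→Hollow: 15+24+27+24+26+3 = 119
Cedar→Juniper→Fenby→Elm→Hollow→Sutton→Orwell: 15+24+27+11+23+26 = 126
Cedar→Juniper→Fenby→Elm→Hollow→Orwell→Sutton: 15+24+27+11+3+26 = 106
Cedar→Juniper→Fenby→Elm→Orwell→Sutton→Hollow: 15+24+27+8+26+23 = 123
Cedar→Juniper→Fenby→Elm→Orwell→Hollow→Sutton: 15+24+27+8+3+23 = 100
Cedar→Juniper→Fenby→Sutton→Elm→Hollow→Orwell: 15+24+11+24+11+3 = 88
Cedar→Juniper→Fenby→Sutton→Elm→Orwell→Hollow: 15+24+11+24+8+3 = 85
… (712 more)
Cedar→Hollow→Orwell→Juniper→Elm→Sutton→Fenby: 7+3+5+3+24+11 = 53  ← best
The minimum is 53.
One shortest path: Cedar → Hollow → Orwell → Juniper → Elm → Sutton → Fenby.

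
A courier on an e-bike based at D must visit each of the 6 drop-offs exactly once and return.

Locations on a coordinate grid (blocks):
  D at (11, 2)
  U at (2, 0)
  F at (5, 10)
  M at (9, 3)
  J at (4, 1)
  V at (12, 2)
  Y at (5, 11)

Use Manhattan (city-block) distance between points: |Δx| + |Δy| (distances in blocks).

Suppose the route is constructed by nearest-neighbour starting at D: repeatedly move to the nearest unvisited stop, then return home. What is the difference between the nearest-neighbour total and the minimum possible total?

D: V=1, M=3, J=8, U=11, F=14, Y=15 ⇒ V
V: M=4, J=9, U=12, F=15, Y=16 ⇒ M
M: J=7, U=10, F=11, Y=12 ⇒ J
J: U=3, F=10, Y=11 ⇒ U
U: F=13, Y=14 ⇒ F
F: Y=1 ⇒ Y
NN route D → V → M → J → U → F → Y → D costs 44.
Optimal: D → U → J → F → Y → M → V → D costs 42 (by enumerating all 360 distinct tours).
Excess = 44 − 42 = 2.

The nearest-neighbour route is 2 blocks longer than optimal.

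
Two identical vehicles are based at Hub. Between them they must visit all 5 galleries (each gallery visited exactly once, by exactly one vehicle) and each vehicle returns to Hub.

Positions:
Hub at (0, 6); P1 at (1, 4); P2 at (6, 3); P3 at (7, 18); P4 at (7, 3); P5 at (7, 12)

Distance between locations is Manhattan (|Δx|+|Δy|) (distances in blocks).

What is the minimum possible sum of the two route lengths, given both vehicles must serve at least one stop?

Minimum combined distance: 50 blocks.

Check every non-empty split of the stops between the two vehicles; for each half take its own optimal tour:
  {P1} + {P2, P3, P4, P5}: 6 + 44 = 50
  {P2} + {P1, P3, P4, P5}: 18 + 44 = 62
  {P1, P2} + {P3, P4, P5}: 18 + 44 = 62
  {P3} + {P1, P2, P4, P5}: 38 + 32 = 70
  {P1, P3} + {P2, P4, P5}: 42 + 32 = 74
  {P2, P3} + {P1, P4, P5}: 44 + 32 = 76
  … (15 splits in total)
Best: vehicle 1 Hub → P1 → Hub = 6; vehicle 2 Hub → P2 → P4 → P3 → P5 → Hub = 44; combined 50.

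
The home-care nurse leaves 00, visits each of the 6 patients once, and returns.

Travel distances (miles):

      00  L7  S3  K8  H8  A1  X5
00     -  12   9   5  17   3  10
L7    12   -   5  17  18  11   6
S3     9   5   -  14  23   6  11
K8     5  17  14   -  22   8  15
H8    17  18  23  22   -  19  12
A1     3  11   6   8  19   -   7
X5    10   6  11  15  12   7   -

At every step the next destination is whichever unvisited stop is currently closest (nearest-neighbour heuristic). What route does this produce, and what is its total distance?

From 00: distances to unvisited — A1=3, K8=5, S3=9, X5=10, L7=12, H8=17. Nearest is A1 (3).
From A1: distances to unvisited — S3=6, X5=7, K8=8, L7=11, H8=19. Nearest is S3 (6).
From S3: distances to unvisited — L7=5, X5=11, K8=14, H8=23. Nearest is L7 (5).
From L7: distances to unvisited — X5=6, K8=17, H8=18. Nearest is X5 (6).
From X5: distances to unvisited — H8=12, K8=15. Nearest is H8 (12).
From H8: distances to unvisited — K8=22. Nearest is K8 (22).
Return K8→00: 5.
Total = 3 + 6 + 5 + 6 + 12 + 22 + 5 = 59.

59 miles along 00 → A1 → S3 → L7 → X5 → H8 → K8 → 00.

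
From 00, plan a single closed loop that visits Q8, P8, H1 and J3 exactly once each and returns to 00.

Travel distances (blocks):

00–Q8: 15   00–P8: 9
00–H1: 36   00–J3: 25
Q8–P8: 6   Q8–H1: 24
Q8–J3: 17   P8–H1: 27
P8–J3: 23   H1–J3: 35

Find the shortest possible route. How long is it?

00 → Q8 → P8 → H1 → J3 → 00: 15+6+27+35+25 = 108
00 → Q8 → P8 → J3 → H1 → 00: 15+6+23+35+36 = 115
00 → Q8 → H1 → P8 → J3 → 00: 15+24+27+23+25 = 114
00 → Q8 → H1 → J3 → P8 → 00: 15+24+35+23+9 = 106
00 → Q8 → J3 → P8 → H1 → 00: 15+17+23+27+36 = 118
00 → Q8 → J3 → H1 → P8 → 00: 15+17+35+27+9 = 103
00 → P8 → Q8 → H1 → J3 → 00: 9+6+24+35+25 = 99
00 → P8 → Q8 → J3 → H1 → 00: 9+6+17+35+36 = 103
00 → P8 → H1 → Q8 → J3 → 00: 9+27+24+17+25 = 102
00 → P8 → J3 → Q8 → H1 → 00: 9+23+17+24+36 = 109
00 → H1 → Q8 → P8 → J3 → 00: 36+24+6+23+25 = 114
00 → H1 → P8 → Q8 → J3 → 00: 36+27+6+17+25 = 111
The minimum is 99.
One optimal route: 00 → P8 → Q8 → H1 → J3 → 00 (or its reverse).

99 blocks — the shortest possible round trip.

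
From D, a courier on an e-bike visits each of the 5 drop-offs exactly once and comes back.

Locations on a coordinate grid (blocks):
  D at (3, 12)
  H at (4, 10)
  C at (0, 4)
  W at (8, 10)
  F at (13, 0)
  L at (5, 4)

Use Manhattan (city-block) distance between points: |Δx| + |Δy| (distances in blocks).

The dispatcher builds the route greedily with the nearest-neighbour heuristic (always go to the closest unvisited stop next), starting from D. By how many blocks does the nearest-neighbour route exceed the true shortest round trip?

D: H=3, W=7, L=10, C=11, F=22 ⇒ H
H: W=4, L=7, C=10, F=19 ⇒ W
W: L=9, C=14, F=15 ⇒ L
L: C=5, F=12 ⇒ C
C: F=17 ⇒ F
NN route D → H → W → L → C → F → D costs 60.
Optimal: D → H → W → F → L → C → D costs 50 (by enumerating all 60 distinct tours).
Excess = 60 − 50 = 10.

The nearest-neighbour route is 10 blocks longer than optimal.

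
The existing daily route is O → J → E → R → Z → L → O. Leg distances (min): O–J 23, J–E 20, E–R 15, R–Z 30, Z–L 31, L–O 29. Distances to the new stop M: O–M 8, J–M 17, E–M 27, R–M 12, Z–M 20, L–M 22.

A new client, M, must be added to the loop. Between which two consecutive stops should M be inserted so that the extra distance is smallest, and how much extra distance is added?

+1 min — insert M between L and O.

Insertion cost between consecutive stops i–j is d(i,M) + d(M,j) − d(i,j):
  between O and J: 8 + 17 − 23 = 2
  between J and E: 17 + 27 − 20 = 24
  between E and R: 27 + 12 − 15 = 24
  between R and Z: 12 + 20 − 30 = 2
  between Z and L: 20 + 22 − 31 = 11
  between L and O: 22 + 8 − 29 = 1
Cheapest insertion is between L and O, adding 1.
New total = 148 + 1 = 149.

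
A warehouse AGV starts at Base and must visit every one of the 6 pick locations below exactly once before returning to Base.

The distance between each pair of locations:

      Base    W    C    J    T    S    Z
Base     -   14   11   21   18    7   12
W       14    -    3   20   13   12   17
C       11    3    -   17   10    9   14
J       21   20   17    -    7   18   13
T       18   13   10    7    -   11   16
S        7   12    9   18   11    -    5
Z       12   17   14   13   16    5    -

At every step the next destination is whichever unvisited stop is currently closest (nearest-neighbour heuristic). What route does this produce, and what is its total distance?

Nearest-neighbour total = 59; route Base → S → Z → J → T → C → W → Base.

Base → [S:7 / C:11 / Z:12 / W:14 / T:18 / J:21] → S (7)
S → [Z:5 / C:9 / T:11 / W:12 / J:18] → Z (5)
Z → [J:13 / C:14 / T:16 / W:17] → J (13)
J → [T:7 / C:17 / W:20] → T (7)
T → [C:10 / W:13] → C (10)
C → [W:3] → W (3)
Return W→Base: 14.
Total = 7 + 5 + 13 + 7 + 10 + 3 + 14 = 59.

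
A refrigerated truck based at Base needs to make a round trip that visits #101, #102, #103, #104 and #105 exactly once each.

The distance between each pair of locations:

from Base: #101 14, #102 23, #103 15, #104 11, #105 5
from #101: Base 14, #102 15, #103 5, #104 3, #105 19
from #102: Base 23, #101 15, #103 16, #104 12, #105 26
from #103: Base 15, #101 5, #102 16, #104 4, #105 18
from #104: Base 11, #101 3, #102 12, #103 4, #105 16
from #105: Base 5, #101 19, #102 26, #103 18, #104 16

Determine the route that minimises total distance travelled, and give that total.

Base-#101-#102-#103-#104-#105-Base: 14+15+16+4+16+5 = 70
Base-#101-#102-#103-#105-#104-Base: 14+15+16+18+16+11 = 90
Base-#101-#102-#104-#103-#105-Base: 14+15+12+4+18+5 = 68
Base-#101-#102-#104-#105-#103-Base: 14+15+12+16+18+15 = 90
Base-#101-#102-#105-#103-#104-Base: 14+15+26+18+4+11 = 88
Base-#101-#102-#105-#104-#103-Base: 14+15+26+16+4+15 = 90
Base-#101-#103-#102-#104-#105-Base: 14+5+16+12+16+5 = 68
Base-#101-#103-#102-#105-#104-Base: 14+5+16+26+16+11 = 88
Base-#101-#103-#104-#102-#105-Base: 14+5+4+12+26+5 = 66
Base-#101-#103-#104-#105-#102-Base: 14+5+4+16+26+23 = 88
Base-#101-#103-#105-#102-#104-Base: 14+5+18+26+12+11 = 86
Base-#101-#103-#105-#104-#102-Base: 14+5+18+16+12+23 = 88
Base-#101-#104-#102-#103-#105-Base: 14+3+12+16+18+5 = 68
Base-#101-#104-#102-#105-#103-Base: 14+3+12+26+18+15 = 88
… (46 more)
The minimum is 66.
One optimal route: Base → #101 → #103 → #104 → #102 → #105 → Base (or its reverse).

Shortest round trip = 66.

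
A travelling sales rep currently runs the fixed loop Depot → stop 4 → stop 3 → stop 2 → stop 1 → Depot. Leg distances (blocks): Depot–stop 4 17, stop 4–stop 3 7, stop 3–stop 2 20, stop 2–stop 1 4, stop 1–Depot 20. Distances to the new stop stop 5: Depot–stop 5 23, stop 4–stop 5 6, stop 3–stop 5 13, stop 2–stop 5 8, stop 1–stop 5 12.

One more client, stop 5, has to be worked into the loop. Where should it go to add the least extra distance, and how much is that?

Insertion cost between consecutive stops i–j is d(i,stop 5) + d(stop 5,j) − d(i,j):
  between Depot and stop 4: 23 + 6 − 17 = 12
  between stop 4 and stop 3: 6 + 13 − 7 = 12
  between stop 3 and stop 2: 13 + 8 − 20 = 1
  between stop 2 and stop 1: 8 + 12 − 4 = 16
  between stop 1 and Depot: 12 + 23 − 20 = 15
Cheapest insertion is between stop 3 and stop 2, adding 1.
New total = 68 + 1 = 69.

+1 blocks — insert stop 5 between stop 3 and stop 2.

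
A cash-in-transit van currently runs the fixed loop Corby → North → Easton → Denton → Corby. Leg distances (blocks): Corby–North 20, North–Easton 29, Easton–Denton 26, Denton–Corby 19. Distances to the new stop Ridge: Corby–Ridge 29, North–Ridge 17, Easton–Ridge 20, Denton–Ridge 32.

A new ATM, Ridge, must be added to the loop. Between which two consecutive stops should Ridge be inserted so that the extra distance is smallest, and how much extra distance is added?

Insertion cost between consecutive stops i–j is d(i,Ridge) + d(Ridge,j) − d(i,j):
  between Corby and North: 29 + 17 − 20 = 26
  between North and Easton: 17 + 20 − 29 = 8
  between Easton and Denton: 20 + 32 − 26 = 26
  between Denton and Corby: 32 + 29 − 19 = 42
Cheapest insertion is between North and Easton, adding 8.
New total = 94 + 8 = 102.

Minimum extra distance: 8 blocks, inserting Ridge between North and Easton.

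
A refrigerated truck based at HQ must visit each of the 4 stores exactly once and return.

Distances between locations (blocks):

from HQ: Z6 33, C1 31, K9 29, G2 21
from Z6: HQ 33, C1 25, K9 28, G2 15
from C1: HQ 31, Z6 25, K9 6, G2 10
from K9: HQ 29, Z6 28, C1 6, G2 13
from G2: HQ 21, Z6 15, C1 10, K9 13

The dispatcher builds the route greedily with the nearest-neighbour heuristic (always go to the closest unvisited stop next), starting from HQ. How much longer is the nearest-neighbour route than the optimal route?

From HQ: G2=21, K9=29, C1=31, Z6=33 → choose G2 (21).
From G2: C1=10, K9=13, Z6=15 → choose C1 (10).
From C1: K9=6, Z6=25 → choose K9 (6).
From K9: Z6=28 → choose Z6 (28).
NN route HQ → G2 → C1 → K9 → Z6 → HQ costs 98.
Optimal: HQ → Z6 → G2 → C1 → K9 → HQ costs 93 (by enumerating all 12 distinct tours).
Excess = 98 − 93 = 5.

The nearest-neighbour route is 5 blocks longer than optimal.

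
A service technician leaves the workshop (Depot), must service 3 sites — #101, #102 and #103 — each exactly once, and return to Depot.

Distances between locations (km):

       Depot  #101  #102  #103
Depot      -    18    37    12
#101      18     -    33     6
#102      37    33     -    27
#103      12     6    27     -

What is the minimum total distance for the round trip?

There are 3 distinct closed tours to check (reversals are equivalent).
Depot - #101 - #102 - #103 - Depot: 18+33+27+12 = 90
Depot - #101 - #103 - #102 - Depot: 18+6+27+37 = 88
Depot - #102 - #101 - #103 - Depot: 37+33+6+12 = 88
The minimum is 88.
One optimal route: Depot → #101 → #103 → #102 → Depot (or its reverse).

88 km — the shortest possible round trip.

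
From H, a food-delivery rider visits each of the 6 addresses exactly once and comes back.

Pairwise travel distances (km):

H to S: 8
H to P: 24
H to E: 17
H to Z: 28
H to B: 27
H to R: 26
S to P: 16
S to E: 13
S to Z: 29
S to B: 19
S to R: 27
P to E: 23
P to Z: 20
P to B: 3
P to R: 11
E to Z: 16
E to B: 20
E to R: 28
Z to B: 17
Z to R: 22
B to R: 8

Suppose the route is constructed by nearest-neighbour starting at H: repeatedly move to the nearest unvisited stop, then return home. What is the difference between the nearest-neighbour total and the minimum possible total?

From H: S=8, E=17, P=24, R=26, B=27, Z=28 → choose S (8).
From S: E=13, P=16, B=19, R=27, Z=29 → choose E (13).
From E: Z=16, B=20, P=23, R=28 → choose Z (16).
From Z: B=17, P=20, R=22 → choose B (17).
From B: P=3, R=8 → choose P (3).
From P: R=11 → choose R (11).
NN route H → S → E → Z → B → P → R → H costs 94.
Optimal: H → S → P → B → R → Z → E → H costs 90 (by enumerating all 360 distinct tours).
Excess = 94 − 90 = 4.

Excess over optimum: 4 km.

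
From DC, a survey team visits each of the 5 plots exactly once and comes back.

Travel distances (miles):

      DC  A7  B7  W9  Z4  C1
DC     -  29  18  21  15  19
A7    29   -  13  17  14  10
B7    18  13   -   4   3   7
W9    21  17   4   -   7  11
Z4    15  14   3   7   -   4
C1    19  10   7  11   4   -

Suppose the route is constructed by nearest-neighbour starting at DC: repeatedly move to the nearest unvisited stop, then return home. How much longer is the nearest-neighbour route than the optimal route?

Excess over optimum: 5 miles.

From DC: Z4=15, B7=18, C1=19, W9=21, A7=29 → choose Z4 (15).
From Z4: B7=3, C1=4, W9=7, A7=14 → choose B7 (3).
From B7: W9=4, C1=7, A7=13 → choose W9 (4).
From W9: C1=11, A7=17 → choose C1 (11).
From C1: A7=10 → choose A7 (10).
NN route DC → Z4 → B7 → W9 → C1 → A7 → DC costs 72.
Optimal: DC → W9 → B7 → A7 → C1 → Z4 → DC costs 67 (by enumerating all 60 distinct tours).
Excess = 72 − 67 = 5.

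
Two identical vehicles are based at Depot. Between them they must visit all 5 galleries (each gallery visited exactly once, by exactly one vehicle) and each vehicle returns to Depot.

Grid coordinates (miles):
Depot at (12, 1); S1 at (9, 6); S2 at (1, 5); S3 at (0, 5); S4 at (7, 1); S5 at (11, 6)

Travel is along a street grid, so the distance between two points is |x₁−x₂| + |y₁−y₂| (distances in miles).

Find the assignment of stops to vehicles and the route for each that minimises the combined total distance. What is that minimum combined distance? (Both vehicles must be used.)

Minimum combined distance: 44 miles.

Check every non-empty split of the stops between the two vehicles; for each half take its own optimal tour:
  {S1} + {S2, S3, S4, S5}: 16 + 34 = 50
  {S2} + {S1, S3, S4, S5}: 30 + 34 = 64
  {S1, S2} + {S3, S4, S5}: 32 + 34 = 66
  {S3} + {S1, S2, S4, S5}: 32 + 32 = 64
  {S1, S3} + {S2, S4, S5}: 34 + 32 = 66
  {S2, S3} + {S1, S4, S5}: 32 + 20 = 52
  … (15 splits in total)
  {S4} + {S1, S2, S3, S5}: 10 + 34 = 44  ← best
Best: vehicle 1 Depot → S4 → Depot = 10; vehicle 2 Depot → S2 → S3 → S1 → S5 → Depot = 34; combined 44.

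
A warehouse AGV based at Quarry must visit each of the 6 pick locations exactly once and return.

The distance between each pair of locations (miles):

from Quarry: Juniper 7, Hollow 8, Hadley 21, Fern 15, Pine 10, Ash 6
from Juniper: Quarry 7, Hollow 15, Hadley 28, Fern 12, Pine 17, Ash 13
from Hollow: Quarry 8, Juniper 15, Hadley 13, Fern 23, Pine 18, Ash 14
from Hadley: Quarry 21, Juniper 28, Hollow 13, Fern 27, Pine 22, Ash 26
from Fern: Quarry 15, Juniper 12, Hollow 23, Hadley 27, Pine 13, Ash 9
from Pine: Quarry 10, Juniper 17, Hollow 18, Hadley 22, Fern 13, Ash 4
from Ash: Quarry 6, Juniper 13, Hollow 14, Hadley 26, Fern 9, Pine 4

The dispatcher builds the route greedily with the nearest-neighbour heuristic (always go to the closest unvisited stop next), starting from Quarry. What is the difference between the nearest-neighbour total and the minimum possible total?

Quarry: Ash=6, Juniper=7, Hollow=8, Pine=10, Fern=15, Hadley=21 ⇒ Ash
Ash: Pine=4, Fern=9, Juniper=13, Hollow=14, Hadley=26 ⇒ Pine
Pine: Fern=13, Juniper=17, Hollow=18, Hadley=22 ⇒ Fern
Fern: Juniper=12, Hollow=23, Hadley=27 ⇒ Juniper
Juniper: Hollow=15, Hadley=28 ⇒ Hollow
Hollow: Hadley=13 ⇒ Hadley
NN route Quarry → Ash → Pine → Fern → Juniper → Hollow → Hadley → Quarry costs 84.
Optimal: Quarry → Juniper → Fern → Ash → Pine → Hadley → Hollow → Quarry costs 75 (by enumerating all 360 distinct tours).
Excess = 84 − 75 = 9.

9 miles longer than the optimal tour.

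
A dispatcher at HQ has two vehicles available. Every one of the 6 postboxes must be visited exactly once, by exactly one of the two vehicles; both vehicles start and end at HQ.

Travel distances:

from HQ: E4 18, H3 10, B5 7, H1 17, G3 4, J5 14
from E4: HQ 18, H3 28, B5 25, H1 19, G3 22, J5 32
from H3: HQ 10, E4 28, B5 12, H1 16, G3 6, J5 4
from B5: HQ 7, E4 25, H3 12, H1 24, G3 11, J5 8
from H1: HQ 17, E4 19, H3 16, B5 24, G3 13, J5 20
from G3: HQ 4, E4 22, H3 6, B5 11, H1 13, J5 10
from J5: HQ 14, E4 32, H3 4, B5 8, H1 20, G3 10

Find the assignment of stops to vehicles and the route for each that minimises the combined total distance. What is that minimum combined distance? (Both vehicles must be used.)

Minimum combined distance: 80.

Try each way of splitting the stops between the two vehicles (each non-empty) and, for each split, find the best tour for each vehicle:
  {E4} + {H3, B5, H1, G3, J5}: 36 + 52 = 88
  {H3} + {E4, B5, H1, G3, J5}: 20 + 75 = 95
  {E4, H3} + {B5, H1, G3, J5}: 56 + 52 = 108
  {B5} + {E4, H3, H1, G3, J5}: 14 + 71 = 85
  {E4, B5} + {H3, H1, G3, J5}: 50 + 51 = 101
  {H3, B5} + {E4, H1, G3, J5}: 29 + 71 = 100
  … (31 splits in total)
  {G3} + {E4, H3, B5, H1, J5}: 8 + 72 = 80  ← best
Best: vehicle 1 HQ → G3 → HQ = 8; vehicle 2 HQ → E4 → H1 → H3 → J5 → B5 → HQ = 72; combined 80.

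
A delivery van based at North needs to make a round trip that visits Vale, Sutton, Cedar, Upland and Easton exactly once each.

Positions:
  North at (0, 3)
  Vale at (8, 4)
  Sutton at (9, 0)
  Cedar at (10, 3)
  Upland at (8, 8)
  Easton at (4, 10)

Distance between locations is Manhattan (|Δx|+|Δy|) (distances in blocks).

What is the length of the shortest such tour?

Minimum total distance: 40 blocks.

There are 60 distinct closed tours to check (reversals are equivalent).
North - Vale - Sutton - Cedar - Upland - Easton - North: 9+5+4+7+6+11 = 42
North - Vale - Sutton - Cedar - Easton - Upland - North: 9+5+4+13+6+13 = 50
North - Vale - Sutton - Upland - Cedar - Easton - North: 9+5+9+7+13+11 = 54
North - Vale - Sutton - Upland - Easton - Cedar - North: 9+5+9+6+13+10 = 52
North - Vale - Sutton - Easton - Cedar - Upland - North: 9+5+15+13+7+13 = 62
North - Vale - Sutton - Easton - Upland - Cedar - North: 9+5+15+6+7+10 = 52
North - Vale - Cedar - Sutton - Upland - Easton - North: 9+3+4+9+6+11 = 42
North - Vale - Cedar - Sutton - Easton - Upland - North: 9+3+4+15+6+13 = 50
North - Vale - Cedar - Upland - Sutton - Easton - North: 9+3+7+9+15+11 = 54
North - Vale - Cedar - Upland - Easton - Sutton - North: 9+3+7+6+15+12 = 52
North - Vale - Cedar - Easton - Sutton - Upland - North: 9+3+13+15+9+13 = 62
North - Vale - Cedar - Easton - Upland - Sutton - North: 9+3+13+6+9+12 = 52
North - Vale - Upland - Sutton - Cedar - Easton - North: 9+4+9+4+13+11 = 50
North - Vale - Upland - Sutton - Easton - Cedar - North: 9+4+9+15+13+10 = 60
… (46 more)
North - Sutton - Cedar - Vale - Upland - Easton - North: 12+4+3+4+6+11 = 40  ← best
The minimum is 40.
One optimal route: North → Sutton → Cedar → Vale → Upland → Easton → North (or its reverse).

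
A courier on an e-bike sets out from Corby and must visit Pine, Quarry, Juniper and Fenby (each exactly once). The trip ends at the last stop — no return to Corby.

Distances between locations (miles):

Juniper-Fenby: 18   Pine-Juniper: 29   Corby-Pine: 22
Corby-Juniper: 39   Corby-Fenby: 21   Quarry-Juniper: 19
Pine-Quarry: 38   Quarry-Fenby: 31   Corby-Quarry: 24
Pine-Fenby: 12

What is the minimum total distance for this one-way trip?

71 miles — the minimum one-way total.

There are 4! = 24 possible orderings.
Corby - Pine - Quarry - Juniper - Fenby: 22+38+19+18 = 97
Corby - Pine - Quarry - Fenby - Juniper: 22+38+31+18 = 109
Corby - Pine - Juniper - Quarry - Fenby: 22+29+19+31 = 101
Corby - Pine - Juniper - Fenby - Quarry: 22+29+18+31 = 100
Corby - Pine - Fenby - Quarry - Juniper: 22+12+31+19 = 84
Corby - Pine - Fenby - Juniper - Quarry: 22+12+18+19 = 71
Corby - Quarry - Pine - Juniper - Fenby: 24+38+29+18 = 109
Corby - Quarry - Pine - Fenby - Juniper: 24+38+12+18 = 92
Corby - Quarry - Juniper - Pine - Fenby: 24+19+29+12 = 84
Corby - Quarry - Juniper - Fenby - Pine: 24+19+18+12 = 73
Corby - Quarry - Fenby - Pine - Juniper: 24+31+12+29 = 96
Corby - Quarry - Fenby - Juniper - Pine: 24+31+18+29 = 102
Corby - Juniper - Pine - Quarry - Fenby: 39+29+38+31 = 137
Corby - Juniper - Pine - Fenby - Quarry: 39+29+12+31 = 111
… (10 more)
The minimum is 71.
One shortest path: Corby → Pine → Fenby → Juniper → Quarry.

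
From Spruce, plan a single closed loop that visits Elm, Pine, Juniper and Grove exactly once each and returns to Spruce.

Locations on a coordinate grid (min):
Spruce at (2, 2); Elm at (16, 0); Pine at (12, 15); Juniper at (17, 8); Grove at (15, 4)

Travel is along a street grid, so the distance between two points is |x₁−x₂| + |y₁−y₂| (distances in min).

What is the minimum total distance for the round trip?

Spruce - Elm - Pine - Juniper - Grove - Spruce: 16+19+12+6+15 = 68
Spruce - Elm - Pine - Grove - Juniper - Spruce: 16+19+14+6+21 = 76
Spruce - Elm - Juniper - Pine - Grove - Spruce: 16+9+12+14+15 = 66
Spruce - Elm - Juniper - Grove - Pine - Spruce: 16+9+6+14+23 = 68
Spruce - Elm - Grove - Pine - Juniper - Spruce: 16+5+14+12+21 = 68
Spruce - Elm - Grove - Juniper - Pine - Spruce: 16+5+6+12+23 = 62
Spruce - Pine - Elm - Juniper - Grove - Spruce: 23+19+9+6+15 = 72
Spruce - Pine - Elm - Grove - Juniper - Spruce: 23+19+5+6+21 = 74
Spruce - Pine - Juniper - Elm - Grove - Spruce: 23+12+9+5+15 = 64
Spruce - Pine - Grove - Elm - Juniper - Spruce: 23+14+5+9+21 = 72
Spruce - Juniper - Elm - Pine - Grove - Spruce: 21+9+19+14+15 = 78
Spruce - Juniper - Pine - Elm - Grove - Spruce: 21+12+19+5+15 = 72
The minimum is 62.
One optimal route: Spruce → Elm → Grove → Juniper → Pine → Spruce (or its reverse).

62 min — the shortest possible round trip.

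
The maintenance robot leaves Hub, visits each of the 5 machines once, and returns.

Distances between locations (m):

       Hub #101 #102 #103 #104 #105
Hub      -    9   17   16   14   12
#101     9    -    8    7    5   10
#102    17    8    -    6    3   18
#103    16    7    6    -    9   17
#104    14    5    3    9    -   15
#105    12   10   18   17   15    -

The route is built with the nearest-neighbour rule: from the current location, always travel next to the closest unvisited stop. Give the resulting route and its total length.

Total distance 52 m via the nearest-neighbour route Hub → #101 → #104 → #102 → #103 → #105 → Hub.

From Hub: distances to unvisited — #101=9, #105=12, #104=14, #103=16, #102=17. Nearest is #101 (9).
From #101: distances to unvisited — #104=5, #103=7, #102=8, #105=10. Nearest is #104 (5).
From #104: distances to unvisited — #102=3, #103=9, #105=15. Nearest is #102 (3).
From #102: distances to unvisited — #103=6, #105=18. Nearest is #103 (6).
From #103: distances to unvisited — #105=17. Nearest is #105 (17).
Return #105→Hub: 12.
Total = 9 + 5 + 3 + 6 + 17 + 12 = 52.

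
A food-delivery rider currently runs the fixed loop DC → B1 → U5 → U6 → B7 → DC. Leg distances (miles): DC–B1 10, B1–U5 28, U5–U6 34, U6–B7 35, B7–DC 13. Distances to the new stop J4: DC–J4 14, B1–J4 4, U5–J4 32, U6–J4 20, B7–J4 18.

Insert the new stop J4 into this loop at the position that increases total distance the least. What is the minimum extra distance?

Minimum extra distance: 3 miles, inserting J4 between U6 and B7.

Insertion cost between consecutive stops i–j is d(i,J4) + d(J4,j) − d(i,j):
  between DC and B1: 14 + 4 − 10 = 8
  between B1 and U5: 4 + 32 − 28 = 8
  between U5 and U6: 32 + 20 − 34 = 18
  between U6 and B7: 20 + 18 − 35 = 3
  between B7 and DC: 18 + 14 − 13 = 19
Cheapest insertion is between U6 and B7, adding 3.
New total = 120 + 3 = 123.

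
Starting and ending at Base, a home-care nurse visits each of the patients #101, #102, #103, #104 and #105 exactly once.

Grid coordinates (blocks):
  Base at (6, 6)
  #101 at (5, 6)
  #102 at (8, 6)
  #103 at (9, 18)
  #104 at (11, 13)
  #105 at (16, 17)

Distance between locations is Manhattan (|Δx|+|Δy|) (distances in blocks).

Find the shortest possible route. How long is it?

46 blocks — the shortest possible round trip.

There are 60 distinct closed tours to check (reversals are equivalent).
Base → #101 → #102 → #103 → #104 → #105 → Base: 1+3+13+7+9+21 = 54
Base → #101 → #102 → #103 → #105 → #104 → Base: 1+3+13+8+9+12 = 46
Base → #101 → #102 → #104 → #103 → #105 → Base: 1+3+10+7+8+21 = 50
Base → #101 → #102 → #104 → #105 → #103 → Base: 1+3+10+9+8+15 = 46
Base → #101 → #102 → #105 → #103 → #104 → Base: 1+3+19+8+7+12 = 50
Base → #101 → #102 → #105 → #104 → #103 → Base: 1+3+19+9+7+15 = 54
Base → #101 → #103 → #102 → #104 → #105 → Base: 1+16+13+10+9+21 = 70
Base → #101 → #103 → #102 → #105 → #104 → Base: 1+16+13+19+9+12 = 70
Base → #101 → #103 → #104 → #102 → #105 → Base: 1+16+7+10+19+21 = 74
Base → #101 → #103 → #104 → #105 → #102 → Base: 1+16+7+9+19+2 = 54
Base → #101 → #103 → #105 → #102 → #104 → Base: 1+16+8+19+10+12 = 66
Base → #101 → #103 → #105 → #104 → #102 → Base: 1+16+8+9+10+2 = 46
Base → #101 → #104 → #102 → #103 → #105 → Base: 1+13+10+13+8+21 = 66
Base → #101 → #104 → #102 → #105 → #103 → Base: 1+13+10+19+8+15 = 66
… (46 more)
The minimum is 46.
One optimal route: Base → #101 → #102 → #103 → #105 → #104 → Base (or its reverse).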